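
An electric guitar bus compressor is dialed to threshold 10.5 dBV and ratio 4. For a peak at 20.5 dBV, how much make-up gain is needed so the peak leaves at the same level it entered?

7.5 dB

The peak compresses to 10.5 + 10/4 = 13 dBV.
To reach 20.5 dBV requires 20.5 − 13 = 7.5 dB of make-up.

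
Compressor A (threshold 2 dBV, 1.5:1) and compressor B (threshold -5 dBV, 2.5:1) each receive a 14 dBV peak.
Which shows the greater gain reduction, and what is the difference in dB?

B, by 7.4 dB

A: GR = 12 − 12/1.5 = 4 dB.
B: GR = 19 − 19/2.5 = 11.4 dB.
Difference: 7.4 dB in favour of B.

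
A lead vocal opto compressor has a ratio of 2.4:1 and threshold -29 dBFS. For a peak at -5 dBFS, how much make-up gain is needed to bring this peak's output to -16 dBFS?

Without make-up, output = threshold + overshoot/2.4 = -29 + 10 = -19 dBFS.
Gap to target: 3 dB.

3 dB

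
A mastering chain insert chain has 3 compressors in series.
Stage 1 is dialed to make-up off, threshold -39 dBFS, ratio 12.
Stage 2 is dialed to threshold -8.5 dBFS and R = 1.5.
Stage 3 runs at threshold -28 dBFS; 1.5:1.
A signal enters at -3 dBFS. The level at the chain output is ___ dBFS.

Stage 1: 36 dB above -39 dBFS, reduced 12:1 to 3 dB above → -36 dBFS.
Stage 2: below threshold (-36 ≤ -8.5); passes unchanged; output -36 dBFS.
Stage 3: -36 dBFS ≤ -28 dBFS, so stage 3 doesn't engage; output -36 dBFS.

-36 dBFS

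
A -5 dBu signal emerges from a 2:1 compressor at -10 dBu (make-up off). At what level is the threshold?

-15 dBu

Input is 10 dB above T (since output overshoot × R = input overshoot: (-10 − T)·2 = -5 − T gives T = -15 dBu).
Check: -15 + (-5 − (-15))/2 = -15 + 5 = -10 dBu. ✓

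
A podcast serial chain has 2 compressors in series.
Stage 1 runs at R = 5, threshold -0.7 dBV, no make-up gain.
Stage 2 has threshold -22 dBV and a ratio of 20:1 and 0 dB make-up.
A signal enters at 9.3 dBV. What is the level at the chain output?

Stage 1: overshoot 10 dB → 10/5 = 2 dB → 1.3 dBV.
Stage 2: 1.3 dBV is 23.3 dB over -22 dBV; at 20:1 that becomes 1.165 dB over, giving -20.835 dBV.

-20.835 dBV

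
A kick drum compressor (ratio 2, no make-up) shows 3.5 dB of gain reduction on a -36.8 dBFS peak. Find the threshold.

Input is 7 dB above T (since output overshoot × R = input overshoot: (-40.3 − T)·2 = -36.8 − T gives T = -43.8 dBFS).
Check: -43.8 + (-36.8 − (-43.8))/2 = -43.8 + 3.5 = -40.3 dBFS. ✓

-43.8 dBFS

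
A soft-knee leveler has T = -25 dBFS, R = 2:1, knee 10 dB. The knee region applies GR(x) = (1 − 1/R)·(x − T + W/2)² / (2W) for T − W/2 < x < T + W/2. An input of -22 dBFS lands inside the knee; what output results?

-23.6 dBFS

x − T + W/2 = -22 − (-25) + 5 = 8.
GR = (1 − 1/2) × 8² / 20 = 0.5 × 64 / 20 = 1.6 dB.
Output = -22 − 1.6 = -23.6 dBFS.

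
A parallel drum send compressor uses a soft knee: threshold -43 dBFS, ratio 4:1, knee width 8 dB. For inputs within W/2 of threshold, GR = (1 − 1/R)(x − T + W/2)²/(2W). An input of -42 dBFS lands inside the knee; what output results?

-43.171875 dBFS

x − T + W/2 = -42 − (-43) + 4 = 5.
GR = (1 − 1/4) × 5² / 16 = 0.75 × 25 / 16 = 1.171875 dB.
Output = -42 − 1.171875 = -43.171875 dBFS.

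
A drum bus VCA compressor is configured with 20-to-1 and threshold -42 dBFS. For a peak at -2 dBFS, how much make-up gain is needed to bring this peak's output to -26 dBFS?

The peak compresses to -42 + 40/20 = -40 dBFS.
To reach -26 dBFS requires -26 − (-40) = 14 dB of make-up.

14 dB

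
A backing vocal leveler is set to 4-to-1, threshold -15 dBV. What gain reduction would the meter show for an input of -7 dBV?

6 dB

The signal is 8 dB above threshold.
At 4:1, output sits 8/4 = 2 dB above threshold.
GR = overshoot in − overshoot out = 8 − 2 = 6 dB.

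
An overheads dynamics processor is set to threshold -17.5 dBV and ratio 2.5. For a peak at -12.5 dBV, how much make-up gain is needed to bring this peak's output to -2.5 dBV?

Without make-up, output = threshold + overshoot/2.5 = -17.5 + 2 = -15.5 dBV.
Gap to target: 13 dB.

13 dB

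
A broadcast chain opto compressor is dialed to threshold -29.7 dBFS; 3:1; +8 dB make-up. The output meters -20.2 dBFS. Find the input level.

-25.2 dBFS

Remove make-up: -20.2 − 8 = -28.2 dBFS.
Post-compression overshoot = -28.2 − (-29.7) = 1.5 dB.
Before 3:1 compression the overshoot was 1.5 × 3 = 4.5 dB, so input = -29.7 + 4.5 = -25.2 dBFS.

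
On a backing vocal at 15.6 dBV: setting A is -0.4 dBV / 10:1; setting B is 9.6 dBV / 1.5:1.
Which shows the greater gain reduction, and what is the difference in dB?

A, by 12.4 dB

A: GR = 16 − 16/10 = 14.4 dB.
B: GR = 6 − 6/1.5 = 2 dB.
A applies 12.4 dB more gain reduction.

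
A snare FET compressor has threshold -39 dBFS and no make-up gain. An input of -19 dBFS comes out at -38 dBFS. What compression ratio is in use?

Input overshoot = -19 − (-39) = 20 dB; output overshoot = -38 − (-39) = 1 dB.
Ratio = 20 / 1 = 20.

20:1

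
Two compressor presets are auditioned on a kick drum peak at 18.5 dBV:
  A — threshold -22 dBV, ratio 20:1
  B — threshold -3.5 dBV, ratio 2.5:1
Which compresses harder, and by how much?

A: GR = 40.5 − 40.5/20 = 38.475 dB.
B: GR = 22 − 22/2.5 = 13.2 dB.
Difference: 25.275 dB in favour of A.

A, by 25.275 dB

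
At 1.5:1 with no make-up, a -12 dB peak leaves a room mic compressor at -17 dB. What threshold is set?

-27 dB

Input is 15 dB above T (since output overshoot × R = input overshoot: (-17 − T)·1.5 = -12 − T gives T = -27 dB).
Check: -27 + (-12 − (-27))/1.5 = -27 + 10 = -17 dB. ✓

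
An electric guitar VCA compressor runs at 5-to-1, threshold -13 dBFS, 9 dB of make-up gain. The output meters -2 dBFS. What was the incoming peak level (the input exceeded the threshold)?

-3 dBFS

Before make-up, the level was -2 − 9 = -11 dBFS.
Post-compression overshoot = -11 − (-13) = 2 dB.
Undo the ratio: input overshoot = 2 × 5 = 10 dB, giving input = -3 dBFS.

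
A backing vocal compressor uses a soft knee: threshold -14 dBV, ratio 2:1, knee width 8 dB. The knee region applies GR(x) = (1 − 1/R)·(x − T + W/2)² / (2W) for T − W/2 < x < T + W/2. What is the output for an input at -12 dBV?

-13.125 dBV

x − T + W/2 = -12 − (-14) + 4 = 6.
GR = (1 − 1/2) × 6² / 16 = 0.5 × 36 / 16 = 1.125 dB.
Output = -12 − 1.125 = -13.125 dBV.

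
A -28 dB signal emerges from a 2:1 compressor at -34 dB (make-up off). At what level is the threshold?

-40 dB

Input is 12 dB above T (since output overshoot × R = input overshoot: (-34 − T)·2 = -28 − T gives T = -40 dB).
Check: -40 + (-28 − (-40))/2 = -40 + 6 = -34 dB. ✓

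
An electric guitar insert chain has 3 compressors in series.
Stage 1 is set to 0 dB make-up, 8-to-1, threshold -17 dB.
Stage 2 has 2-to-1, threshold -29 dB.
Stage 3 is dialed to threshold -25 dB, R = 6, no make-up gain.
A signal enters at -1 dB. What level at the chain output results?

-24.5 dB

Stage 1: overshoot 16 dB → 16/8 = 2 dB → -15 dB.
Stage 2: -15 dB is 14 dB over -29 dB; at 2:1 that becomes 7 dB over, giving -22 dB.
Stage 3: overshoot 3 dB → 3/6 = 0.5 dB → -24.5 dB.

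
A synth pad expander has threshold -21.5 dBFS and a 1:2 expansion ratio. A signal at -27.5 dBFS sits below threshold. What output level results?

-33.5 dBFS

The input is 6 dB below the -21.5 dBFS threshold.
A 1:2 expander multiplies undershoot by 2: 6 × 2 = 12 dB below threshold.
Output = -21.5 − 12 = -33.5 dBFS.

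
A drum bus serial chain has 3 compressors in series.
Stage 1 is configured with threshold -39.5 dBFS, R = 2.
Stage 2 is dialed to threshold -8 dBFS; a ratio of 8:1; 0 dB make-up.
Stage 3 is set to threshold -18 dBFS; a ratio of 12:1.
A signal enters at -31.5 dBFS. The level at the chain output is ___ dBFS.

-35.5 dBFS

Stage 1: 8 dB above -39.5 dBFS, reduced 2:1 to 4 dB above → -35.5 dBFS.
Stage 2: below threshold (-35.5 ≤ -8); passes unchanged; output -35.5 dBFS.
Stage 3: -35.5 dBFS is at or below the -18 dBFS threshold — no compression; output -35.5 dBFS.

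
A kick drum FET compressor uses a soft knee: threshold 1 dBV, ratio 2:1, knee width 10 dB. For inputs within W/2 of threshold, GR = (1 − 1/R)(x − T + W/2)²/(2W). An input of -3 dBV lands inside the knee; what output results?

-3.025 dBV

x − T + W/2 = -3 − 1 + 5 = 1.
GR = (1 − 1/2) × 1² / 20 = 0.5 × 1 / 20 = 0.025 dB.
Output = -3 − 0.025 = -3.025 dBV.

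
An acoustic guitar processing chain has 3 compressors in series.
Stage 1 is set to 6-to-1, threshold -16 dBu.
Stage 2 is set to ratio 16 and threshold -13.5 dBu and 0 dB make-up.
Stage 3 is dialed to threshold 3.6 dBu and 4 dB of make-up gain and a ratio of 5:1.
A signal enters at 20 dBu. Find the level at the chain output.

-9.28125 dBu

Stage 1: 36 dB above -16 dBu, reduced 6:1 to 6 dB above → -10 dBu.
Stage 2: -10 dBu is 3.5 dB over -13.5 dBu; at 16:1 that becomes 0.21875 dB over, giving -13.28125 dBu.
Stage 3: -13.28125 dBu ≤ 3.6 dBu, so stage 3 doesn't engage; make-up brings it to -9.28125 dBu.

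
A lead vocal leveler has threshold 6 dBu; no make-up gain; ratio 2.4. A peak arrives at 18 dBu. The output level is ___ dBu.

11 dBu

Overshoot: 18 − 6 = 12 dB.
The 12 dB excess becomes 5 dB after 2.4:1 reduction.
So the level is 6 + 5 = 11 dBu.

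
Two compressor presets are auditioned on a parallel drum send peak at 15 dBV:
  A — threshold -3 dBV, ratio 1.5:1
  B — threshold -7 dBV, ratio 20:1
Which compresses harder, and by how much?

A: 18 dB over, compressed to 12 dB over, so 6 dB of GR.
B: 22 dB over, compressed to 1.1 dB over, so 20.9 dB of GR.
B applies 14.9 dB more gain reduction.

B, by 14.9 dB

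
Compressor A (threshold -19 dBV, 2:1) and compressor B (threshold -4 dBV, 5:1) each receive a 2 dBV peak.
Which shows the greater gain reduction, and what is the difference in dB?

A: 21 dB over, compressed to 10.5 dB over, so 10.5 dB of GR.
B: 6 dB over, compressed to 1.2 dB over, so 4.8 dB of GR.
A reduces 5.7 dB more.

A, by 5.7 dB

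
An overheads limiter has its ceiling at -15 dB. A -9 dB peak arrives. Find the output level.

The limiter clamps the peak to its -15 dB ceiling.

-15 dB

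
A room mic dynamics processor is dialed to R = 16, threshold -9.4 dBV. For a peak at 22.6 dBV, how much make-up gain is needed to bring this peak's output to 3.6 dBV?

Overshoot 32 dB → 32/16 = 2 dB after compression, so the compressed level is -9.4 + 2 = -7.4 dBV.
Make-up = target − compressed = 3.6 − (-7.4) = 11 dB.

11 dB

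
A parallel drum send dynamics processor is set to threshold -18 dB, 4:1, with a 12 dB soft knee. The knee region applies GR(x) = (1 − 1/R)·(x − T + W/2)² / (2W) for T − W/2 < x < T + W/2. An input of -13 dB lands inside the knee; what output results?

x − T + W/2 = -13 − (-18) + 6 = 11.
GR = (1 − 1/4) × 11² / 24 = 0.75 × 121 / 24 = 3.78125 dB.
Output = -13 − 3.78125 = -16.78125 dB.

-16.78125 dB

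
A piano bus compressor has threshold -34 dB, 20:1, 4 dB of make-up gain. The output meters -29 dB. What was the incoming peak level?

-14 dB

Before make-up, the level was -29 − 4 = -33 dB.
Post-compression overshoot = -33 − (-34) = 1 dB.
Undo the ratio: input overshoot = 1 × 20 = 20 dB, giving input = -14 dB.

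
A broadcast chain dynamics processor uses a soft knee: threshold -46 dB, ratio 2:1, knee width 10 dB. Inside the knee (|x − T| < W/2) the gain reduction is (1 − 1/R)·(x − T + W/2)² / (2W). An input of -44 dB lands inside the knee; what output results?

-45.225 dB

x − T + W/2 = -44 − (-46) + 5 = 7.
GR = (1 − 1/2) × 7² / 20 = 0.5 × 49 / 20 = 1.225 dB.
Output = -44 − 1.225 = -45.225 dB.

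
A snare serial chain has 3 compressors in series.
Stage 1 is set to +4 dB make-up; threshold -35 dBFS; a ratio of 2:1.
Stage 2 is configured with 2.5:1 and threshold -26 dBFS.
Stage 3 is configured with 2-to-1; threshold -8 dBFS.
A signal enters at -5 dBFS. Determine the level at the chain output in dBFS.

Stage 1: 30 dB above -35 dBFS, reduced 2:1 to 15 dB above → -20 dBFS; +4 dB make-up → -16 dBFS.
Stage 2: 10 dB above -26 dBFS, reduced 2.5:1 to 4 dB above → -22 dBFS.
Stage 3: -22 dBFS is at or below the -8 dBFS threshold — no compression; output -22 dBFS.

-22 dBFS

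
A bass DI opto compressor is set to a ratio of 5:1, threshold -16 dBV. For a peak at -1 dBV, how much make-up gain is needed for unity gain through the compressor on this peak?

Without make-up, output = threshold + overshoot/5 = -16 + 3 = -13 dBV.
Gap to target: 12 dB.

12 dB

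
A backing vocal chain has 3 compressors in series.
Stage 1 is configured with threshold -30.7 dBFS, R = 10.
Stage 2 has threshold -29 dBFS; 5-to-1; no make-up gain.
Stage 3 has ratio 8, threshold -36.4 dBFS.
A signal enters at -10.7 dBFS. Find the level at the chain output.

Stage 1: -10.7 dBFS is 20 dB over -30.7 dBFS; at 10:1 that becomes 2 dB over, giving -28.7 dBFS.
Stage 2: 0.3 dB above -29 dBFS, reduced 5:1 to 0.06 dB above → -28.94 dBFS.
Stage 3: -28.94 dBFS is 7.46 dB over -36.4 dBFS; at 8:1 that becomes 0.9325 dB over, giving -35.4675 dBFS.

-35.4675 dBFS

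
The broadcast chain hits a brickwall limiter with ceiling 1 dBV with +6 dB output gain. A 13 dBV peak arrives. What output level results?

7 dBV

At ∞:1, everything above 1 dBV is held at the ceiling.
Output gain then adds 6 dB: 1 + 6 = 7 dBV.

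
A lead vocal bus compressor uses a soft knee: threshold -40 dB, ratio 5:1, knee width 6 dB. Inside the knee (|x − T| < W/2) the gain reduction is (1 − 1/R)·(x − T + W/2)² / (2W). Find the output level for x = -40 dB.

x − T + W/2 = -40 − (-40) + 3 = 3.
GR = (1 − 1/5) × 3² / 12 = 0.8 × 9 / 12 = 0.6 dB.
Output = -40 − 0.6 = -40.6 dB.

-40.6 dB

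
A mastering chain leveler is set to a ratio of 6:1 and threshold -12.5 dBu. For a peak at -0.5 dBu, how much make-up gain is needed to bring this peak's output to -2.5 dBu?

Overshoot 12 dB → 12/6 = 2 dB after compression, so the compressed level is -12.5 + 2 = -10.5 dBu.
Make-up = target − compressed = -2.5 − (-10.5) = 8 dB.

8 dB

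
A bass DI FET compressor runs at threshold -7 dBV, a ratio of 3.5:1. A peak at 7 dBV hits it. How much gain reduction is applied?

Overshoot = 7 − (-7) = 14 dB.
At 3.5:1, output sits 14/3.5 = 4 dB above threshold.
GR = overshoot in − overshoot out = 14 − 4 = 10 dB.

10 dB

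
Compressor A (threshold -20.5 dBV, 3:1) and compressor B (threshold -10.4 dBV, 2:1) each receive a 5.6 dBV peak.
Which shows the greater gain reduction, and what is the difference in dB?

A: overshoot 26.1 dB → output overshoot 8.7 dB → GR 17.4 dB.
B: overshoot 16 dB → output overshoot 8 dB → GR 8 dB.
A applies 9.4 dB more gain reduction.

A, by 9.4 dB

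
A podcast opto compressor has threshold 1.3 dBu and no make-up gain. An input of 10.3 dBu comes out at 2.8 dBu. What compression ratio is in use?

Input overshoot = 10.3 − 1.3 = 9 dB; output overshoot = 2.8 − 1.3 = 1.5 dB.
Ratio = 9 / 1.5 = 6.

6:1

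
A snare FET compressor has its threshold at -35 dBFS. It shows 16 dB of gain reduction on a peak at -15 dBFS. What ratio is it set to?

Input overshoot = -15 − (-35) = 20 dB.
Output overshoot = 20 − 16 = 4 dB.
Ratio = input overshoot / output overshoot = 20 / 4 = 5.

5:1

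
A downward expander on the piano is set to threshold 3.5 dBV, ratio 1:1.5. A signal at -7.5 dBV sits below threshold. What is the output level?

-13 dBV

Below threshold, a 1:1.5 expander applies gain = (1.5−1)×(T − x) of attenuation.
(1.5−1) × 11 = 5.5 dB, so output = -7.5 − 5.5 = -13 dBV.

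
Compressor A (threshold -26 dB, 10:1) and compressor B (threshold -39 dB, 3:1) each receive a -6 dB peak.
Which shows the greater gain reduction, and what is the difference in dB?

A: overshoot 20 dB → output overshoot 2 dB → GR 18 dB.
B: overshoot 33 dB → output overshoot 11 dB → GR 22 dB.
Difference: 4 dB in favour of B.

B, by 4 dB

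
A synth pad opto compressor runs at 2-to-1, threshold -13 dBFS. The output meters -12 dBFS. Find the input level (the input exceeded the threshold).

-11 dBFS

The compressed level sits -12 − (-13) = 1 dB over threshold.
Undo the ratio: input overshoot = 1 × 2 = 2 dB, giving input = -11 dBFS.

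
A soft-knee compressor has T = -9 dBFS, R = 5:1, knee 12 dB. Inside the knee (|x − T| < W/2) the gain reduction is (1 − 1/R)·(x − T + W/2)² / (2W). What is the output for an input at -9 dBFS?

x − T + W/2 = -9 − (-9) + 6 = 6.
GR = (1 − 1/5) × 6² / 24 = 0.8 × 36 / 24 = 1.2 dB.
Output = -9 − 1.2 = -10.2 dBFS.

-10.2 dBFS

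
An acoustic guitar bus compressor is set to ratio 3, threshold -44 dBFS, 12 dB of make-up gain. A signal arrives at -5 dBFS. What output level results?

Overshoot: -5 − (-44) = 39 dB.
At 3:1 the overshoot is divided by 3, leaving 13 dB above threshold.
Output = -44 + 13 = -31 dBFS; make-up adds 12 dB, giving -19 dBFS.

-19 dBFS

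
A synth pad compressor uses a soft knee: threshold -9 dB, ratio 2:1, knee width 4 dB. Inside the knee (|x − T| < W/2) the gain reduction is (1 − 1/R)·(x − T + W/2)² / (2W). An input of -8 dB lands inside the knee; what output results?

-8.5625 dB

x − T + W/2 = -8 − (-9) + 2 = 3.
GR = (1 − 1/2) × 3² / 8 = 0.5 × 9 / 8 = 0.5625 dB.
Output = -8 − 0.5625 = -8.5625 dB.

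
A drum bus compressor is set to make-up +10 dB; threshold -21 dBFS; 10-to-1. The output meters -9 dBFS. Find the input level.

Remove make-up: -9 − 10 = -19 dBFS.
That's 2 dB above the -21 dBFS threshold.
Undo the ratio: input overshoot = 2 × 10 = 20 dB, giving input = -1 dBFS.

-1 dBFS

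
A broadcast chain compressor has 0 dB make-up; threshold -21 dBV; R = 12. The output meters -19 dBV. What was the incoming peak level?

3 dBV

Post-compression overshoot = -19 − (-21) = 2 dB.
Undo the ratio: input overshoot = 2 × 12 = 24 dB, giving input = 3 dBV.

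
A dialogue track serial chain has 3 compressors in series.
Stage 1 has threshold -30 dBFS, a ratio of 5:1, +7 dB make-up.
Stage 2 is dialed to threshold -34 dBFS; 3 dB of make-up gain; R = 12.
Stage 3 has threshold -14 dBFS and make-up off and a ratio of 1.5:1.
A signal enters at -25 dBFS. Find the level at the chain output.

-30 dBFS

Stage 1: -25 dBFS is 5 dB over -30 dBFS; at 5:1 that becomes 1 dB over, giving -29 dBFS; +7 dB make-up → -22 dBFS.
Stage 2: -22 dBFS is 12 dB over -34 dBFS; at 12:1 that becomes 1 dB over, giving -33 dBFS; +3 dB make-up → -30 dBFS.
Stage 3: below threshold (-30 ≤ -14); passes unchanged; output -30 dBFS.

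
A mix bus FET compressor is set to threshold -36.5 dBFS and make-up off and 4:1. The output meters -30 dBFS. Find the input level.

Post-compression overshoot = -30 − (-36.5) = 6.5 dB.
Undo the ratio: input overshoot = 6.5 × 4 = 26 dB, giving input = -10.5 dBFS.

-10.5 dBFS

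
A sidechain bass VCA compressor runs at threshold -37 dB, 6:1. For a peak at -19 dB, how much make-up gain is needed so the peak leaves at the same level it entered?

15 dB

The peak compresses to -37 + 18/6 = -34 dB.
To reach -19 dB requires -19 − (-34) = 15 dB of make-up.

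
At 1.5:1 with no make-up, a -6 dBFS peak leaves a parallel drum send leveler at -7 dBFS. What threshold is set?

-9 dBFS

Gain reduction = -6 − (-7) = 1 dB; output overshoot = GR / (R − 1) = 1 / 0.5 = 2 dB.
Threshold = output − output overshoot = -7 − 2 = -9 dBFS.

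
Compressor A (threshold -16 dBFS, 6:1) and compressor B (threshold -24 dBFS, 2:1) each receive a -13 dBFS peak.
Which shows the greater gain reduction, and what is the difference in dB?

B, by 3 dB

A: overshoot 3 dB → output overshoot 0.5 dB → GR 2.5 dB.
B: overshoot 11 dB → output overshoot 5.5 dB → GR 5.5 dB.
B applies 3 dB more gain reduction.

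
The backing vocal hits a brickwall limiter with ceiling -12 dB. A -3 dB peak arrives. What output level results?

-12 dB

The limiter clamps the peak to its -12 dB ceiling.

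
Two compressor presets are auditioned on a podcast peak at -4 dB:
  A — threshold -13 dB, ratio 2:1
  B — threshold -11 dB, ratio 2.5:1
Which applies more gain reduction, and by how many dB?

A: overshoot 9 dB → output overshoot 4.5 dB → GR 4.5 dB.
B: overshoot 7 dB → output overshoot 2.8 dB → GR 4.2 dB.
A applies 0.3 dB more gain reduction.

A, by 0.3 dB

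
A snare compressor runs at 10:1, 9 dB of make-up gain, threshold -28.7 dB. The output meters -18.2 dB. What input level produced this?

Stripping the +9 dB make-up gives -27.2 dB at the gain stage.
That's 1.5 dB above the -28.7 dB threshold.
Input overshoot = R × output overshoot = 15 dB → input = -28.7 + 15 = -13.7 dB.

-13.7 dB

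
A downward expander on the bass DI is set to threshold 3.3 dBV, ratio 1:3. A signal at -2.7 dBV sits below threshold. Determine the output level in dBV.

Below threshold, a 1:3 expander applies gain = (3−1)×(T − x) of attenuation.
(3−1) × 6 = 12 dB, so output = -2.7 − 12 = -14.7 dBV.

-14.7 dBV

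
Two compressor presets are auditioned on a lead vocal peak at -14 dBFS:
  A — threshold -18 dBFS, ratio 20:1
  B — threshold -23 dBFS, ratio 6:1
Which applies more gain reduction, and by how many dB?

B, by 3.7 dB

A: overshoot 4 dB → output overshoot 0.2 dB → GR 3.8 dB.
B: overshoot 9 dB → output overshoot 1.5 dB → GR 7.5 dB.
B reduces 3.7 dB more.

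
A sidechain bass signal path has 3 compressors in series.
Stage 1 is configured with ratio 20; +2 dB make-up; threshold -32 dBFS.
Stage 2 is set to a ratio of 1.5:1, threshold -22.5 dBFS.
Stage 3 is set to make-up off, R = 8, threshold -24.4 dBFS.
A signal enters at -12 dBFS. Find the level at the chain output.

Stage 1: -12 dBFS is 20 dB over -32 dBFS; at 20:1 that becomes 1 dB over, giving -31 dBFS; +2 dB make-up → -29 dBFS.
Stage 2: -29 dBFS ≤ -22.5 dBFS, so stage 2 doesn't engage; output -29 dBFS.
Stage 3: -29 dBFS ≤ -24.4 dBFS, so stage 3 doesn't engage; output -29 dBFS.

-29 dBFS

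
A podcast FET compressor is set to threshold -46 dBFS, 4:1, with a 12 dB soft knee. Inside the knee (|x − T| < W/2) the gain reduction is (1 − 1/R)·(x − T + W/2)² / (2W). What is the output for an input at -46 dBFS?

-47.125 dBFS

x − T + W/2 = -46 − (-46) + 6 = 6.
GR = (1 − 1/4) × 6² / 24 = 0.75 × 36 / 24 = 1.125 dB.
Output = -46 − 1.125 = -47.125 dBFS.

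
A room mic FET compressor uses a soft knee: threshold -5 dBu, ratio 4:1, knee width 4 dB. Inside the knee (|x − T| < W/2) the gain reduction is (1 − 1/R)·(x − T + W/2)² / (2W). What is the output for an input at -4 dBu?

-4.84375 dBu

x − T + W/2 = -4 − (-5) + 2 = 3.
GR = (1 − 1/4) × 3² / 8 = 0.75 × 9 / 8 = 0.84375 dB.
Output = -4 − 0.84375 = -4.84375 dBu.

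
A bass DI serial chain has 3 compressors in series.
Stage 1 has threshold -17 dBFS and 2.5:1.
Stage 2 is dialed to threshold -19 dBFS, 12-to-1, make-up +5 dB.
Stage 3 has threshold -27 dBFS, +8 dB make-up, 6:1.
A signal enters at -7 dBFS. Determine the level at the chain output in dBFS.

Stage 1: -7 dBFS is 10 dB over -17 dBFS; at 2.5:1 that becomes 4 dB over, giving -13 dBFS.
Stage 2: overshoot 6 dB → 6/12 = 0.5 dB → -18.5 dBFS; +5 dB make-up → -13.5 dBFS.
Stage 3: -13.5 dBFS is 13.5 dB over -27 dBFS; at 6:1 that becomes 2.25 dB over, giving -24.75 dBFS; +8 dB make-up → -16.75 dBFS.

-16.75 dBFS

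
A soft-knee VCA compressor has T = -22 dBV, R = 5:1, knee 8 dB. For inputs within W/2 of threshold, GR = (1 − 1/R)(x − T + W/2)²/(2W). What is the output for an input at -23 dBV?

-23.45 dBV

x − T + W/2 = -23 − (-22) + 4 = 3.
GR = (1 − 1/5) × 3² / 16 = 0.8 × 9 / 16 = 0.45 dB.
Output = -23 − 0.45 = -23.45 dBV.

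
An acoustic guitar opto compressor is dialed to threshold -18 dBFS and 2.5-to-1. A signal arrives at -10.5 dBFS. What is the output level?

-15 dBFS

The input is 7.5 dB above the -18 dBFS threshold.
The 7.5 dB excess becomes 3 dB after 2.5:1 reduction.
That puts the output at -15 dBFS.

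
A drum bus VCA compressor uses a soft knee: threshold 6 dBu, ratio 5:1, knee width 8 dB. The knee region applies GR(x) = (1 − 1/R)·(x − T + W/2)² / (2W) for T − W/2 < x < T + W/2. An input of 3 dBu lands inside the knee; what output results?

2.95 dBu

x − T + W/2 = 3 − 6 + 4 = 1.
GR = (1 − 1/5) × 1² / 16 = 0.8 × 1 / 16 = 0.05 dB.
Output = 3 − 0.05 = 2.95 dBu.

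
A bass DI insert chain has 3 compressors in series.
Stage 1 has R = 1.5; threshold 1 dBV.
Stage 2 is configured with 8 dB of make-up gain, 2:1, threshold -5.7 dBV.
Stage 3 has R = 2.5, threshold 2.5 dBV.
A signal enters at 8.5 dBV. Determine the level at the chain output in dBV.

4.76 dBV

Stage 1: overshoot 7.5 dB → 7.5/1.5 = 5 dB → 6 dBV.
Stage 2: 11.7 dB above -5.7 dBV, reduced 2:1 to 5.85 dB above → 0.15 dBV; +8 dB make-up → 8.15 dBV.
Stage 3: 8.15 dBV is 5.65 dB over 2.5 dBV; at 2.5:1 that becomes 2.26 dB over, giving 4.76 dBV.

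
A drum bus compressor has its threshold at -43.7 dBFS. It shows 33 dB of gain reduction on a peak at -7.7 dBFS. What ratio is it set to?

12:1

Input overshoot = -7.7 − (-43.7) = 36 dB.
Output overshoot = 36 − 33 = 3 dB.
Ratio = input overshoot / output overshoot = 36 / 3 = 12.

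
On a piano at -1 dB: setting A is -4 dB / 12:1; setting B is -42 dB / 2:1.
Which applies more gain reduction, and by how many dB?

B, by 17.75 dB

A: 3 dB over, compressed to 0.25 dB over, so 2.75 dB of GR.
B: 41 dB over, compressed to 20.5 dB over, so 20.5 dB of GR.
B applies 17.75 dB more gain reduction.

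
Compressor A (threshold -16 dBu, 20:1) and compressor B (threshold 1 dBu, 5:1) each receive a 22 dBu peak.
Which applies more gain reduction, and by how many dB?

A: 38 dB over, compressed to 1.9 dB over, so 36.1 dB of GR.
B: 21 dB over, compressed to 4.2 dB over, so 16.8 dB of GR.
Difference: 19.3 dB in favour of A.

A, by 19.3 dB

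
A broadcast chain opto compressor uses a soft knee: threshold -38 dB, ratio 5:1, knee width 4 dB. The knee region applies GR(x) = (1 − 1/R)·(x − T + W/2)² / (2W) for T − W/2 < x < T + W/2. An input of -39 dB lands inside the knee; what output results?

-39.1 dB

x − T + W/2 = -39 − (-38) + 2 = 1.
GR = (1 − 1/5) × 1² / 8 = 0.8 × 1 / 8 = 0.1 dB.
Output = -39 − 0.1 = -39.1 dB.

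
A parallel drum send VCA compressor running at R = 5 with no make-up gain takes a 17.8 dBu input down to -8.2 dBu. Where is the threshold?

-14.7 dBu

Input is 32.5 dB above T (since output overshoot × R = input overshoot: (-8.2 − T)·5 = 17.8 − T gives T = -14.7 dBu).
Check: -14.7 + (17.8 − (-14.7))/5 = -14.7 + 6.5 = -8.2 dBu. ✓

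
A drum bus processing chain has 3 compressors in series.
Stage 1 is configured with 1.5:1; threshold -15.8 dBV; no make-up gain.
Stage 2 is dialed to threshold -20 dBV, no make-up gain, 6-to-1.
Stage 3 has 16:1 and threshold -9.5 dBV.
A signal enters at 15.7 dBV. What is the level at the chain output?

Stage 1: 15.7 dBV is 31.5 dB over -15.8 dBV; at 1.5:1 that becomes 21 dB over, giving 5.2 dBV.
Stage 2: 5.2 dBV is 25.2 dB over -20 dBV; at 6:1 that becomes 4.2 dB over, giving -15.8 dBV.
Stage 3: -15.8 dBV is at or below the -9.5 dBV threshold — no compression; output -15.8 dBV.

-15.8 dBV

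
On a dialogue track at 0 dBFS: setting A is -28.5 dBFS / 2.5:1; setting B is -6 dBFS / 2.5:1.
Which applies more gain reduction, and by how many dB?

A: overshoot 28.5 dB → output overshoot 11.4 dB → GR 17.1 dB.
B: overshoot 6 dB → output overshoot 2.4 dB → GR 3.6 dB.
A reduces 13.5 dB more.

A, by 13.5 dB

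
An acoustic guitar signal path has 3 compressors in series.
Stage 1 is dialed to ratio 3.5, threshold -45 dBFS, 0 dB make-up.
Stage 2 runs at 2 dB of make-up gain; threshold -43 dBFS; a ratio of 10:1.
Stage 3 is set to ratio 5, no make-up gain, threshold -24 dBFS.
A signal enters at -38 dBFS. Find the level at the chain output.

Stage 1: -38 dBFS is 7 dB over -45 dBFS; at 3.5:1 that becomes 2 dB over, giving -43 dBFS.
Stage 2: -43 dBFS is at or below the -43 dBFS threshold — no compression; make-up brings it to -41 dBFS.
Stage 3: below threshold (-41 ≤ -24); passes unchanged; output -41 dBFS.

-41 dBFS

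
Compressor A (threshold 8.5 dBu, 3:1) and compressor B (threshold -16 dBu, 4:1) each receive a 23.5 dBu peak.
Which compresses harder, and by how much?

B, by 19.625 dB

A: GR = 15 − 15/3 = 10 dB.
B: GR = 39.5 − 39.5/4 = 29.625 dB.
B reduces 19.625 dB more.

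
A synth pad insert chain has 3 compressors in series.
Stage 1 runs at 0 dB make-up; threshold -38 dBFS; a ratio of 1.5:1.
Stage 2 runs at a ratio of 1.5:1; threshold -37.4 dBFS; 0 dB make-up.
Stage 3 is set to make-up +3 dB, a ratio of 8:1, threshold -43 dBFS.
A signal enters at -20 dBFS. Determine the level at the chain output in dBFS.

Stage 1: -20 dBFS is 18 dB over -38 dBFS; at 1.5:1 that becomes 12 dB over, giving -26 dBFS.
Stage 2: 11.4 dB above -37.4 dBFS, reduced 1.5:1 to 7.6 dB above → -29.8 dBFS.
Stage 3: overshoot 13.2 dB → 13.2/8 = 1.65 dB → -41.35 dBFS; +3 dB make-up → -38.35 dBFS.

-38.35 dBFS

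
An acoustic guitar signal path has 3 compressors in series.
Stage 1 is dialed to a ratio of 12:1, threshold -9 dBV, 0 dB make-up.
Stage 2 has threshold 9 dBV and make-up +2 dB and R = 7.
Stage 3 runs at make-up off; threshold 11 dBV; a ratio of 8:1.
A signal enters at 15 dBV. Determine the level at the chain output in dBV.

Stage 1: 24 dB above -9 dBV, reduced 12:1 to 2 dB above → -7 dBV.
Stage 2: -7 dBV ≤ 9 dBV, so stage 2 doesn't engage; make-up brings it to -5 dBV.
Stage 3: below threshold (-5 ≤ 11); passes unchanged; output -5 dBV.

-5 dBV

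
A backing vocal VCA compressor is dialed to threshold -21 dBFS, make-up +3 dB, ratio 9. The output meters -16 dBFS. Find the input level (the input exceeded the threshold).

-3 dBFS

Remove make-up: -16 − 3 = -19 dBFS.
The compressed level sits -19 − (-21) = 2 dB over threshold.
Undo the ratio: input overshoot = 2 × 9 = 18 dB, giving input = -3 dBFS.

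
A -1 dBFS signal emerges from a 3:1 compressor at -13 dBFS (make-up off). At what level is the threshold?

Input is 18 dB above T (since output overshoot × R = input overshoot: (-13 − T)·3 = -1 − T gives T = -19 dBFS).
Check: -19 + (-1 − (-19))/3 = -19 + 6 = -13 dBFS. ✓

-19 dBFS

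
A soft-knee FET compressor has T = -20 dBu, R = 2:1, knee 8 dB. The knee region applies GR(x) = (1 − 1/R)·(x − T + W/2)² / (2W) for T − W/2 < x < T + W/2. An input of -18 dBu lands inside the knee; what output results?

-19.125 dBu

x − T + W/2 = -18 − (-20) + 4 = 6.
GR = (1 − 1/2) × 6² / 16 = 0.5 × 36 / 16 = 1.125 dB.
Output = -18 − 1.125 = -19.125 dBu.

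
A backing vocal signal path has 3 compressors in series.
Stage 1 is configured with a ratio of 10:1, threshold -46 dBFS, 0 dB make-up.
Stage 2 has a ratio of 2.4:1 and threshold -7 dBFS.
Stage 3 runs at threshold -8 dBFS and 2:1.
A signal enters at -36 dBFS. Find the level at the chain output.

-45 dBFS

Stage 1: 10 dB above -46 dBFS, reduced 10:1 to 1 dB above → -45 dBFS.
Stage 2: -45 dBFS is at or below the -7 dBFS threshold — no compression; output -45 dBFS.
Stage 3: below threshold (-45 ≤ -8); passes unchanged; output -45 dBFS.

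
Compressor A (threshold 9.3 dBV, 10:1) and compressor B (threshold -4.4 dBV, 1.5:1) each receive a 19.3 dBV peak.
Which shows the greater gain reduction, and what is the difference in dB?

A: 10 dB over, compressed to 1 dB over, so 9 dB of GR.
B: 23.7 dB over, compressed to 15.8 dB over, so 7.9 dB of GR.
A applies 1.1 dB more gain reduction.

A, by 1.1 dB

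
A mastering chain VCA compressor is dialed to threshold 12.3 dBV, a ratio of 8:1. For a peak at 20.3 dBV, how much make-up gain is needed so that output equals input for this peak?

Overshoot 8 dB → 8/8 = 1 dB after compression, so the compressed level is 12.3 + 1 = 13.3 dBV.
Make-up = target − compressed = 20.3 − 13.3 = 7 dB.

7 dB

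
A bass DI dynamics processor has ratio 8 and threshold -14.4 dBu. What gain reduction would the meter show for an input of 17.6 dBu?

The signal is 32 dB above threshold.
At 8:1, output sits 32/8 = 4 dB above threshold.
GR = overshoot in − overshoot out = 32 − 4 = 28 dB.

28 dB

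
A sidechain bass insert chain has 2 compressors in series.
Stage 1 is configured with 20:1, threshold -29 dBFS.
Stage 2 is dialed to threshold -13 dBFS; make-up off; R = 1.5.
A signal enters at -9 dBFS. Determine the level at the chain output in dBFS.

-28 dBFS

Stage 1: -9 dBFS is 20 dB over -29 dBFS; at 20:1 that becomes 1 dB over, giving -28 dBFS.
Stage 2: below threshold (-28 ≤ -13); passes unchanged; output -28 dBFS.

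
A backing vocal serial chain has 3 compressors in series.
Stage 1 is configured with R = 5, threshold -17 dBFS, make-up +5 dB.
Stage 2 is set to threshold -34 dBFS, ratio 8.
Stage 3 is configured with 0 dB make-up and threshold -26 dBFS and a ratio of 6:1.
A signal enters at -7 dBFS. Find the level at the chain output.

Stage 1: -7 dBFS is 10 dB over -17 dBFS; at 5:1 that becomes 2 dB over, giving -15 dBFS; +5 dB make-up → -10 dBFS.
Stage 2: 24 dB above -34 dBFS, reduced 8:1 to 3 dB above → -31 dBFS.
Stage 3: -31 dBFS is at or below the -26 dBFS threshold — no compression; output -31 dBFS.

-31 dBFS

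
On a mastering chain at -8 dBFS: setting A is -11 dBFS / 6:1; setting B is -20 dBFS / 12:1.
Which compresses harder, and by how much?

B, by 8.5 dB

A: overshoot 3 dB → output overshoot 0.5 dB → GR 2.5 dB.
B: overshoot 12 dB → output overshoot 1 dB → GR 11 dB.
B applies 8.5 dB more gain reduction.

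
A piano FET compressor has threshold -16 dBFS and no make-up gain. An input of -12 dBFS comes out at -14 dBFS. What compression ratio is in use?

Input overshoot = -12 − (-16) = 4 dB; output overshoot = -14 − (-16) = 2 dB.
Ratio = 4 / 2 = 2.

2:1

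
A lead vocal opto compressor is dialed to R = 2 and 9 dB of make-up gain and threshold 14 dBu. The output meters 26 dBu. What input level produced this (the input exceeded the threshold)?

Stripping the +9 dB make-up gives 17 dBu at the gain stage.
That's 3 dB above the 14 dBu threshold.
Undo the ratio: input overshoot = 3 × 2 = 6 dB, giving input = 20 dBu.

20 dBu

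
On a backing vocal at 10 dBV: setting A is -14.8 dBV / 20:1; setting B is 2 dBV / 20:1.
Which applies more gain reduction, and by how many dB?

A: overshoot 24.8 dB → output overshoot 1.24 dB → GR 23.56 dB.
B: overshoot 8 dB → output overshoot 0.4 dB → GR 7.6 dB.
A applies 15.96 dB more gain reduction.

A, by 15.96 dB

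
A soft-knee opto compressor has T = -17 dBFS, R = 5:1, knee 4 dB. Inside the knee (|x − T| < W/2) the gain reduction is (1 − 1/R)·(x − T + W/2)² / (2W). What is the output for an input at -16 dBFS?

x − T + W/2 = -16 − (-17) + 2 = 3.
GR = (1 − 1/5) × 3² / 8 = 0.8 × 9 / 8 = 0.9 dB.
Output = -16 − 0.9 = -16.9 dBFS.

-16.9 dBFS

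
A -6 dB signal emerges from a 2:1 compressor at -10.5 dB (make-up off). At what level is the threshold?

-15 dB

Gain reduction = -6 − (-10.5) = 4.5 dB; output overshoot = GR / (R − 1) = 4.5 / 1 = 4.5 dB.
Threshold = output − output overshoot = -10.5 − 4.5 = -15 dB.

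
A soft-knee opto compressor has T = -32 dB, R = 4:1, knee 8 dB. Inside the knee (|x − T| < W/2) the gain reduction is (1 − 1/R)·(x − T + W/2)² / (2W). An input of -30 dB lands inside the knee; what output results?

-31.6875 dB

x − T + W/2 = -30 − (-32) + 4 = 6.
GR = (1 − 1/4) × 6² / 16 = 0.75 × 36 / 16 = 1.6875 dB.
Output = -30 − 1.6875 = -31.6875 dB.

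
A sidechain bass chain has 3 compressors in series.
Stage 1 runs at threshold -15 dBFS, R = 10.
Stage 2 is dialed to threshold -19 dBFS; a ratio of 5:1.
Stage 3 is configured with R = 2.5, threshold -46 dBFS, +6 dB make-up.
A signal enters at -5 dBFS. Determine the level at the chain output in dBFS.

Stage 1: -5 dBFS is 10 dB over -15 dBFS; at 10:1 that becomes 1 dB over, giving -14 dBFS.
Stage 2: overshoot 5 dB → 5/5 = 1 dB → -18 dBFS.
Stage 3: -18 dBFS is 28 dB over -46 dBFS; at 2.5:1 that becomes 11.2 dB over, giving -34.8 dBFS; +6 dB make-up → -28.8 dBFS.

-28.8 dBFS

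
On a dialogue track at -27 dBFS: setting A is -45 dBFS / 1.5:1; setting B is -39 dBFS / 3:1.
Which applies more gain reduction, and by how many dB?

A: GR = 18 − 18/1.5 = 6 dB.
B: GR = 12 − 12/3 = 8 dB.
B applies 2 dB more gain reduction.

B, by 2 dB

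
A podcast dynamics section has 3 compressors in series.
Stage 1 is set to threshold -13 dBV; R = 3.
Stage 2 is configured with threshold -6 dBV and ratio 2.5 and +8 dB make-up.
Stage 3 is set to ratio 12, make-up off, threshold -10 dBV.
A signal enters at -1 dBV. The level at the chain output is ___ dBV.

Stage 1: -1 dBV is 12 dB over -13 dBV; at 3:1 that becomes 4 dB over, giving -9 dBV.
Stage 2: below threshold (-9 ≤ -6); passes unchanged; make-up brings it to -1 dBV.
Stage 3: overshoot 9 dB → 9/12 = 0.75 dB → -9.25 dBV.

-9.25 dBV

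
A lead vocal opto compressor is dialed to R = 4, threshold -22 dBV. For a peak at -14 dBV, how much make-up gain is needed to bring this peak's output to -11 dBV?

9 dB

Without make-up, output = threshold + overshoot/4 = -22 + 2 = -20 dBV.
Gap to target: 9 dB.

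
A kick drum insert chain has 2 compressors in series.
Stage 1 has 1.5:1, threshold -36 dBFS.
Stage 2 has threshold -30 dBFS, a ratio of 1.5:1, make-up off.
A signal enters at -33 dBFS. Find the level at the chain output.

-34 dBFS

Stage 1: overshoot 3 dB → 3/1.5 = 2 dB → -34 dBFS.
Stage 2: -34 dBFS ≤ -30 dBFS, so stage 2 doesn't engage; output -34 dBFS.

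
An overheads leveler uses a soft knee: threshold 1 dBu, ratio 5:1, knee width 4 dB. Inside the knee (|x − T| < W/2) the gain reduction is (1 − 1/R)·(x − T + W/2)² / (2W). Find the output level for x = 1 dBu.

x − T + W/2 = 1 − 1 + 2 = 2.
GR = (1 − 1/5) × 2² / 8 = 0.8 × 4 / 8 = 0.4 dB.
Output = 1 − 0.4 = 0.6 dBu.

0.6 dBu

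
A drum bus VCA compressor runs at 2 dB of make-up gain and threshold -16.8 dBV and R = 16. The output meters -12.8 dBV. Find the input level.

15.2 dBV

Stripping the +2 dB make-up gives -14.8 dBV at the gain stage.
That's 2 dB above the -16.8 dBV threshold.
Undo the ratio: input overshoot = 2 × 16 = 32 dB, giving input = 15.2 dBV.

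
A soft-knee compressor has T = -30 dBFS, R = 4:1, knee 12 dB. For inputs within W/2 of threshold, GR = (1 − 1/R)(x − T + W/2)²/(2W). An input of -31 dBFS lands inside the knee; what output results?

-31.78125 dBFS

x − T + W/2 = -31 − (-30) + 6 = 5.
GR = (1 − 1/4) × 5² / 24 = 0.75 × 25 / 24 = 0.78125 dB.
Output = -31 − 0.78125 = -31.78125 dBFS.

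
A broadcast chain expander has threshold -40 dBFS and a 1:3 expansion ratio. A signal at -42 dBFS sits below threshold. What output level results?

-46 dBFS

Undershoot = (-40) − (-42) = 2 dB.
At 1:3, that expands to 6 dB under threshold.
Output = -40 − 6 = -46 dBFS.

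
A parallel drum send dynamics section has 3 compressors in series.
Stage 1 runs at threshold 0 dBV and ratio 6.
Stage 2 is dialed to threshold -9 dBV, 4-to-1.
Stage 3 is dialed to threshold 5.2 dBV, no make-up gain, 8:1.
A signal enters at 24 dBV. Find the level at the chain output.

Stage 1: overshoot 24 dB → 24/6 = 4 dB → 4 dBV.
Stage 2: 13 dB above -9 dBV, reduced 4:1 to 3.25 dB above → -5.75 dBV.
Stage 3: below threshold (-5.75 ≤ 5.2); passes unchanged; output -5.75 dBV.

-5.75 dBV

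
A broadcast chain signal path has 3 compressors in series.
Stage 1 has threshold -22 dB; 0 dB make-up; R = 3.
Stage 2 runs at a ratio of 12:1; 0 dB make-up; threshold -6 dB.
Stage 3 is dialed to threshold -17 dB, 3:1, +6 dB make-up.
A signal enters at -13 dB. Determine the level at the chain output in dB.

-13 dB

Stage 1: -13 dB is 9 dB over -22 dB; at 3:1 that becomes 3 dB over, giving -19 dB.
Stage 2: -19 dB is at or below the -6 dB threshold — no compression; output -19 dB.
Stage 3: below threshold (-19 ≤ -17); passes unchanged; make-up brings it to -13 dB.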